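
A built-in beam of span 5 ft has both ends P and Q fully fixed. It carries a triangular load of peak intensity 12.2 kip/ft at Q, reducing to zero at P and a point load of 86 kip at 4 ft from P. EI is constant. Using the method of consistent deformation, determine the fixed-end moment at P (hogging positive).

Release both end moments; the primary structure is a simply-supported span PQ with redundants M_P and M_Q.
Simple-span end rotations at P and Q under the given loads:
  at P: triangular load, peak 12.2: 7w₀L³/(360EI) = 29.65/EI
  at Q: triangular load, peak 12.2: w₀L³/(45EI) = 33.89/EI
  at P: point load 86 at a = 4: Pab(L + b)/(6LEI) = 68.8/EI
  at Q: point load 86 at a = 4: Pab(L + a)/(6LEI) = 103.2/EI
  θ_P0 = 98.45/EI,  θ_Q0 = 137.1/EI
Flexibility coefficients: a unit moment at one end gives L/(3EI) there and L/(6EI) at the far end, so f₁₁ = f₂₂ = 1.667/EI and f₁₂ = f₂₁ = 0.8333/EI.
Compatibility — zero rotation at each built-in end:
  1.667 M_P + 0.8333 M_Q = 98.45
  0.8333 M_P + 1.667 M_Q = 137.1
Solving the pair gives M_P = 23.93 kip·ft and M_Q = 70.29 kip·ft (hogging).

M_P = 23.93 kip·ft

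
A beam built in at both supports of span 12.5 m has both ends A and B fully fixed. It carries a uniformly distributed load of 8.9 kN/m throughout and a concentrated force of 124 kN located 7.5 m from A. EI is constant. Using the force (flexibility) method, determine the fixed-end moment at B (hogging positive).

M_B = 339.1 kN·m

Take the two fixed-end moments M_A, M_B as redundants; the released structure is the simple span AB.
End rotations of the released simple span under the applied load (×1/EI):
  at A: UDL 8.9: wL³/(24EI) = 724.3/EI
  at B: UDL 8.9: wL³/(24EI) = 724.3/EI
  at A: point load 124 at a = 7.5: Pab(L + b)/(6LEI) = 1085/EI
  at B: point load 124 at a = 7.5: Pab(L + a)/(6LEI) = 1240/EI
  θ_A0 = 1809/EI,  θ_B0 = 1964/EI
Flexibility coefficients: a unit moment at one end gives L/(3EI) there and L/(6EI) at the far end, so f₁₁ = f₂₂ = 4.167/EI and f₁₂ = f₂₁ = 2.083/EI.
Compatibility — zero rotation at each built-in end:
  4.167 M_A + 2.083 M_B = 1809
  2.083 M_A + 4.167 M_B = 1964
Solving the pair gives M_A = 264.7 kN·m and M_B = 339.1 kN·m (hogging).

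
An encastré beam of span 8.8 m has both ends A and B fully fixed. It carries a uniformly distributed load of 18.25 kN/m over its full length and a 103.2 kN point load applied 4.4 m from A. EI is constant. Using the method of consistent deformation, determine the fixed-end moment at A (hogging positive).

M_A = 231.3 kN·m

Release both end moments; the primary structure is a simply-supported span AB with redundants M_A and M_B.
On the primary (simply-supported) span, the end slopes from the loading are:
  at A: UDL 18.25: wL³/(24EI) = 518.2/EI
  at B: UDL 18.25: wL³/(24EI) = 518.2/EI
  at A: point load 103.2 at a = 4.4: Pab(L + b)/(6LEI) = 499.5/EI
  at B: point load 103.2 at a = 4.4: Pab(L + a)/(6LEI) = 499.5/EI
  θ_A0 = 1018/EI,  θ_B0 = 1018/EI
Flexibility coefficients: a unit moment at one end gives L/(3EI) there and L/(6EI) at the far end, so f₁₁ = f₂₂ = 2.933/EI and f₁₂ = f₂₁ = 1.467/EI.
Compatibility — zero rotation at each built-in end:
  2.933 M_A + 1.467 M_B = 1018
  1.467 M_A + 2.933 M_B = 1018
Solving the pair gives M_A = 231.3 kN·m and M_B = 231.3 kN·m (hogging).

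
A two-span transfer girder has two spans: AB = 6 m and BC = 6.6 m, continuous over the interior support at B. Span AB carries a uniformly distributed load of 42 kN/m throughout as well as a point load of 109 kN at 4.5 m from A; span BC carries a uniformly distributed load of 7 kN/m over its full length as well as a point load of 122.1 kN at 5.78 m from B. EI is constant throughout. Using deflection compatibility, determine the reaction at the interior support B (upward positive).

R_B = 305.5 kN

Insert a hinge at B; M_B is the redundant, and each span becomes simply supported.
End slopes at the hinge B, treating each span as simply supported:
  span AB: UDL 42: wL³/(24EI) = 378/EI
  span AB: point load 109 at a = 4.5: Pab(L + a)/(6LEI) = 214.6/EI
  span BC: UDL 7: wL³/(24EI) = 83.85/EI
  span BC: point load 122.1 at a = 5.78: Pab(L + b)/(6LEI) = 108.4/EI
  relative rotation θ_0 = (592.6 + 192.3)/EI = 784.9/EI
A unit hogging moment at B produces rotation L₁/(3EI) + L₂/(3EI) = 4.2/EI.
Compatibility: M_B·(L₁+L₂)/(3EI) = θ_0, giving M_B = 186.9 kN·m (hogging).
Span AB, ΣM about A with M_B applied at B: R_B^{AB}·6 = 1246 + 186.9, so R_B^{AB} = 238.9 kN and R_A = 361 − 238.9 = 122.1 kN.
Span BC, ΣM about C: R_B^{BC}·6.6 = 252.6 + 186.9, so R_B^{BC} = 66.58 kN and R_C = 168.3 − 66.58 = 101.7 kN.
R_B = 238.9 + 66.58 = 305.5 kN.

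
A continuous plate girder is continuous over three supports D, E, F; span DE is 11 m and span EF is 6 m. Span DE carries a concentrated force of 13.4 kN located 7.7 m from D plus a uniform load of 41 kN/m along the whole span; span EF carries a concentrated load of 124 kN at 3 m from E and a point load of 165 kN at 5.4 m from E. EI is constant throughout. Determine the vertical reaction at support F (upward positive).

R_F = 129.7 kN

Release continuity at E by inserting a hinge; the redundant is the internal moment M_E. The primary structure is two simply-supported spans DE and EF.
End slopes at the hinge E, treating each span as simply supported:
  span DE: point load 13.4 at a = 7.7: Pab(L + a)/(6LEI) = 96.47/EI
  span DE: UDL 41: wL³/(24EI) = 2274/EI
  span EF: point load 124 at a = 3: Pab(L + b)/(6LEI) = 279/EI
  span EF: point load 165 at a = 5.4: Pab(L + b)/(6LEI) = 98.01/EI
  relative rotation θ_0 = (2370 + 377)/EI = 2747/EI
A unit hogging moment at E produces rotation L₁/(3EI) + L₂/(3EI) = 5.667/EI.
Compatibility: M_E·(L₁+L₂)/(3EI) = θ_0, giving M_E = 484.8 kN·m (hogging).
Span EF, ΣM about F: R_E^{EF}·6 = 471 + 484.8, so R_E^{EF} = 159.3 kN and R_F = 289 − 159.3 = 129.7 kN.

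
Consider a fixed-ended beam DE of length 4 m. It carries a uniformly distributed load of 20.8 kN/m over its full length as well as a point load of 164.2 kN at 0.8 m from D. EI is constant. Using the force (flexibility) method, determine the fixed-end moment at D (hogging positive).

Release both end moments; the primary structure is a simply-supported span DE with redundants M_D and M_E.
Simple-span end rotations at D and E under the given loads:
  at D: UDL 20.8: wL³/(24EI) = 55.47/EI
  at E: UDL 20.8: wL³/(24EI) = 55.47/EI
  at D: point load 164.2 at a = 0.8: Pab(L + b)/(6LEI) = 126.1/EI
  at E: point load 164.2 at a = 0.8: Pab(L + a)/(6LEI) = 84.07/EI
  θ_D0 = 181.6/EI,  θ_E0 = 139.5/EI
Flexibility coefficients: a unit moment at one end gives L/(3EI) there and L/(6EI) at the far end, so f₁₁ = f₂₂ = 1.333/EI and f₁₂ = f₂₁ = 0.6667/EI.
Compatibility — zero rotation at each built-in end:
  1.333 M_D + 0.6667 M_E = 181.6
  0.6667 M_D + 1.333 M_E = 139.5
Solving the pair gives M_D = 111.8 kN·m and M_E = 48.75 kN·m (hogging).

M_D = 111.8 kN·m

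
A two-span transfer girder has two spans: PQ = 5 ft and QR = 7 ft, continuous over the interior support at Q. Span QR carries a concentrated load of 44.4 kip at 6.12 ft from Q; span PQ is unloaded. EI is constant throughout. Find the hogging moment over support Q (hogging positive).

Take M_Q as the redundant. Released structure: two simple spans PQ and QR with a hinge at Q.
End slopes at the hinge Q, treating each span as simply supported:
  span QR: point load 44.4 at a = 6.12: Pab(L + b)/(6LEI) = 44.86/EI
  relative rotation θ_0 = (0 + 44.86)/EI = 44.86/EI
A unit hogging moment at Q produces rotation L₁/(3EI) + L₂/(3EI) = 4/EI.
Slope continuity at Q: θ_0 = M_Q·4/EI, so M_Q = 44.86/4 = 11.22 kip·ft (hogging).

M_Q = 11.22 kip·ft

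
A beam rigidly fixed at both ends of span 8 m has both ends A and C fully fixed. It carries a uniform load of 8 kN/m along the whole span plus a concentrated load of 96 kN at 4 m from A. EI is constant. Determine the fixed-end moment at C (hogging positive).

Take the two fixed-end moments M_A, M_C as redundants; the released structure is the simple span AC.
On the primary (simply-supported) span, the end slopes from the loading are:
  at A: UDL 8: wL³/(24EI) = 170.7/EI
  at C: UDL 8: wL³/(24EI) = 170.7/EI
  at A: point load 96 at a = 4: Pab(L + b)/(6LEI) = 384/EI
  at C: point load 96 at a = 4: Pab(L + a)/(6LEI) = 384/EI
  θ_A0 = 554.7/EI,  θ_C0 = 554.7/EI
Flexibility coefficients: a unit moment at one end gives L/(3EI) there and L/(6EI) at the far end, so f₁₁ = f₂₂ = 2.667/EI and f₁₂ = f₂₁ = 1.333/EI.
Compatibility — zero rotation at each built-in end:
  2.667 M_A + 1.333 M_C = 554.7
  1.333 M_A + 2.667 M_C = 554.7
Solving the pair gives M_A = 138.7 kN·m and M_C = 138.7 kN·m (hogging).

M_C = 138.7 kN·m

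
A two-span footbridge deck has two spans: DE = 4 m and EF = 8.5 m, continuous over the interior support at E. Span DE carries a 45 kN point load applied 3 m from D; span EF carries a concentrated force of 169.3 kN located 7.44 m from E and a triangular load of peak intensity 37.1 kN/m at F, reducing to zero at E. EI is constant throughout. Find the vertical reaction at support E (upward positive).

R_E = 172.1 kN

Insert a hinge at E; M_E is the redundant, and each span becomes simply supported.
End slopes at the hinge E, treating each span as simply supported:
  span DE: point load 45 at a = 3: Pab(L + a)/(6LEI) = 39.38/EI
  span EF: point load 169.3 at a = 7.44: Pab(L + b)/(6LEI) = 250.3/EI
  span EF: triangular load, peak 37.1: 7w₀L³/(360EI) = 443/EI
  relative rotation θ_0 = (39.38 + 693.3)/EI = 732.7/EI
A unit hogging moment at E produces rotation L₁/(3EI) + L₂/(3EI) = 4.167/EI.
Compatibility: M_E·(L₁+L₂)/(3EI) = θ_0, giving M_E = 175.8 kN·m (hogging).
Span DE, ΣM about D with M_E applied at E: R_E^{DE}·4 = 135 + 175.8, so R_E^{DE} = 77.71 kN and R_D = 45 − 77.71 = -32.71 kN.
Span EF, ΣM about F: R_E^{EF}·8.5 = 626.2 + 175.8, so R_E^{EF} = 94.36 kN and R_F = 327 − 94.36 = 232.6 kN.
R_E = 77.71 + 94.36 = 172.1 kN.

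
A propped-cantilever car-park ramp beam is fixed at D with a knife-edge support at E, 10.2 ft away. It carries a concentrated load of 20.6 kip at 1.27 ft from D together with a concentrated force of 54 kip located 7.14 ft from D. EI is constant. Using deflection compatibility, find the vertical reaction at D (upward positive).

Choose R_E as the redundant. The primary structure is the cantilever fixed at D.
Downward deflection at the released point E due to the loads:
  point load 20.6 at a = 1.27: Pa²(3L − a)/(6EI) = 162.4/EI
  point load 54 at a = 7.14: Pa²(3L − a)/(6EI) = 10764/EI
  δ_0 = 10926/EI
Flexibility coefficient — unit upward force at E: δ_{EE} = L³/(3EI) = 353.7/EI.
The prop prevents deflection at E: R_E = δ_0/δ_{EE} = 10926/353.7 = 30.89 kip.
Vertical equilibrium: R_D = ΣP − R_E = 74.6 − 30.89 = 43.71 kip.

R_D = 43.71 kip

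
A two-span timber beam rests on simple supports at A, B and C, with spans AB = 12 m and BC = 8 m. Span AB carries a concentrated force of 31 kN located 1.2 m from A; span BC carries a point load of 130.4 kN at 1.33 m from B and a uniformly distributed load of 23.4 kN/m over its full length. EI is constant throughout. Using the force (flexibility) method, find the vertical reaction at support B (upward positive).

R_B = 234.4 kN

Take M_B as the redundant. Released structure: two simple spans AB and BC with a hinge at B.
Discontinuity in slope at B on the released structure — sum the simple-span end rotations:
  span AB: point load 31 at a = 1.2: Pab(L + a)/(6LEI) = 73.66/EI
  span BC: point load 130.4 at a = 1.33: Pab(L + b)/(6LEI) = 353.5/EI
  span BC: UDL 23.4: wL³/(24EI) = 499.2/EI
  relative rotation θ_0 = (73.66 + 852.7)/EI = 926.4/EI
A unit hogging moment at B produces rotation L₁/(3EI) + L₂/(3EI) = 6.667/EI.
Slope continuity at B: θ_0 = M_B·6.667/EI, so M_B = 926.4/6.667 = 139 kN·m (hogging).
Span AB, ΣM about A with M_B applied at B: R_B^{AB}·12 = 37.2 + 139, so R_B^{AB} = 14.68 kN and R_A = 31 − 14.68 = 16.32 kN.
Span BC, ΣM about C: R_B^{BC}·8 = 1619 + 139, so R_B^{BC} = 219.7 kN and R_C = 317.6 − 219.7 = 97.91 kN.
R_B = 14.68 + 219.7 = 234.4 kN.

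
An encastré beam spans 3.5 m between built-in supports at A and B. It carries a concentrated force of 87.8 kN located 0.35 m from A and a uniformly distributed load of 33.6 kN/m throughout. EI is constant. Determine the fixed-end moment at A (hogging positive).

M_A = 59.19 kN·m

Release both end moments; the primary structure is a simply-supported span AB with redundants M_A and M_B.
On the primary (simply-supported) span, the end slopes from the loading are:
  at A: point load 87.8 at a = 0.35: Pab(L + b)/(6LEI) = 30.65/EI
  at B: point load 87.8 at a = 0.35: Pab(L + a)/(6LEI) = 17.75/EI
  at A: UDL 33.6: wL³/(24EI) = 60.02/EI
  at B: UDL 33.6: wL³/(24EI) = 60.02/EI
  θ_A0 = 90.68/EI,  θ_B0 = 77.77/EI
Flexibility coefficients: a unit moment at one end gives L/(3EI) there and L/(6EI) at the far end, so f₁₁ = f₂₂ = 1.167/EI and f₁₂ = f₂₁ = 0.5833/EI.
Compatibility — zero rotation at each built-in end:
  1.167 M_A + 0.5833 M_B = 90.68
  0.5833 M_A + 1.167 M_B = 77.77
Solving the pair gives M_A = 59.19 kN·m and M_B = 37.07 kN·m (hogging).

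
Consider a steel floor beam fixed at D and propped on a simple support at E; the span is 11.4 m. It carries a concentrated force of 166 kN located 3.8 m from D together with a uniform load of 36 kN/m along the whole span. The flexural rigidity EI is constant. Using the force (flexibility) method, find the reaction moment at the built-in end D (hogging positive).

M_D = 935.3 kN·m

Release the roller at E. Primary structure: cantilever fixed at D.
Primary-structure tip deflection at E by superposition:
  point load 166 at a = 3.8: Pa²(3L − a)/(6EI) = 12145/EI
  UDL 36: wL⁴/(8EI) = 76003/EI
  δ_0 = 88148/EI
Flexibility coefficient — unit upward force at E: δ_{EE} = L³/(3EI) = 493.8/EI.
The prop prevents deflection at E: R_E = δ_0/δ_{EE} = 88148/493.8 = 178.5 kN.
Moment equilibrium about D: M_D = Σ(load moments about D) − R_E·L = 2970 − 178.5×11.4 = 935.3 kN·m.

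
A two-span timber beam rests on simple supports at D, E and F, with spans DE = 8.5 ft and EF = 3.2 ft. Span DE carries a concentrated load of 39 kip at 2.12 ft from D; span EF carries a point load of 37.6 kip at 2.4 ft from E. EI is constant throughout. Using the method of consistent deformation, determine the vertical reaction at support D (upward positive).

R_D = 25.51 kip

Take M_E as the redundant. Released structure: two simple spans DE and EF with a hinge at E.
End slopes at the hinge E, treating each span as simply supported:
  span DE: point load 39 at a = 2.12: Pab(L + a)/(6LEI) = 109.8/EI
  span EF: point load 37.6 at a = 2.4: Pab(L + b)/(6LEI) = 15.04/EI
  relative rotation θ_0 = (109.8 + 15.04)/EI = 124.9/EI
A unit hogging moment at E produces rotation L₁/(3EI) + L₂/(3EI) = 3.9/EI.
Compatibility: M_E·(L₁+L₂)/(3EI) = θ_0, giving M_E = 32.02 kip·ft (hogging).
Span DE, ΣM about D with M_E applied at E: R_E^{DE}·8.5 = 82.68 + 32.02, so R_E^{DE} = 13.49 kip and R_D = 39 − 13.49 = 25.51 kip.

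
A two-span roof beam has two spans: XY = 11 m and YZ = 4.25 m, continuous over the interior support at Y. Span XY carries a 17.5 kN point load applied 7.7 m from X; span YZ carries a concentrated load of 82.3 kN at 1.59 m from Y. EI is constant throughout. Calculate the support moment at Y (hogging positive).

M_Y = 43.34 kN·m

Insert a hinge at Y; M_Y is the redundant, and each span becomes simply supported.
Rotations at Y on the released spans (each span's end-slope, ×1/EI):
  span XY: point load 17.5 at a = 7.7: Pab(L + a)/(6LEI) = 126/EI
  span YZ: point load 82.3 at a = 1.59: Pab(L + b)/(6LEI) = 94.32/EI
  relative rotation θ_0 = (126 + 94.32)/EI = 220.3/EI
A unit hogging moment at Y produces rotation L₁/(3EI) + L₂/(3EI) = 5.083/EI.
Compatibility: M_Y·(L₁+L₂)/(3EI) = θ_0, giving M_Y = 43.34 kN·m (hogging).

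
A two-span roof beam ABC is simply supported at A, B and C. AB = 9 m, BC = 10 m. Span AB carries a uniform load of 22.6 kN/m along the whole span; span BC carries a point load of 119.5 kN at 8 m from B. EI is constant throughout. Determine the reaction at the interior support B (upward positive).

Release continuity at B by inserting a hinge; the redundant is the internal moment M_B. The primary structure is two simply-supported spans AB and BC.
End slopes at the hinge B, treating each span as simply supported:
  span AB: UDL 22.6: wL³/(24EI) = 686.5/EI
  span BC: point load 119.5 at a = 8: Pab(L + b)/(6LEI) = 382.4/EI
  relative rotation θ_0 = (686.5 + 382.4)/EI = 1069/EI
A unit hogging moment at B produces rotation L₁/(3EI) + L₂/(3EI) = 6.333/EI.
Compatibility: M_B·(L₁+L₂)/(3EI) = θ_0, giving M_B = 168.8 kN·m (hogging).
Span AB, ΣM about A with M_B applied at B: R_B^{AB}·9 = 915.3 + 168.8, so R_B^{AB} = 120.5 kN and R_A = 203.4 − 120.5 = 82.95 kN.
Span BC, ΣM about C: R_B^{BC}·10 = 239 + 168.8, so R_B^{BC} = 40.78 kN and R_C = 119.5 − 40.78 = 78.72 kN.
R_B = 120.5 + 40.78 = 161.2 kN.

R_B = 161.2 kN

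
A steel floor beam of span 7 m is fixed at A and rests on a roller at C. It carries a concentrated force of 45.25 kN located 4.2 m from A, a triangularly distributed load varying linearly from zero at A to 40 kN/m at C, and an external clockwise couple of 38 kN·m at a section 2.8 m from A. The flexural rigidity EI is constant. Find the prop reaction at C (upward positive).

R_C = 101.8 kN

Take the reaction at C as the redundant and release it; the primary structure is a cantilever fixed at A.
Downward deflection at the released point C due to the loads:
  point load 45.25 at a = 4.2: Pa²(3L − a)/(6EI) = 2235/EI
  triangular load, peak 40 at the free end: 11w₀L⁴/(120EI) = 8804/EI
  clockwise couple 38 at a = 2.8: M₀a(2L − a)/(2EI) = 595.8/EI
  δ_0 = 11634/EI
Tip deflection under a unit load at C: L³/(3EI) = 114.3/EI.
The prop prevents deflection at C: R_C = δ_0/δ_{CC} = 11634/114.3 = 101.8 kN.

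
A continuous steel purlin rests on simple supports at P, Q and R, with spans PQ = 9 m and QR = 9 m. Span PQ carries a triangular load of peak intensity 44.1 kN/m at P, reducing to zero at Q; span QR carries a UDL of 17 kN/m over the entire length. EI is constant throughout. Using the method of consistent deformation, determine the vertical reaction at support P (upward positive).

R_P = 111.2 kN

Take M_Q as the redundant. Released structure: two simple spans PQ and QR with a hinge at Q.
Discontinuity in slope at Q on the released structure — sum the simple-span end rotations:
  span PQ: triangular load, peak 44.1: 7w₀L³/(360EI) = 625.1/EI
  span QR: UDL 17: wL³/(24EI) = 516.4/EI
  relative rotation θ_0 = (625.1 + 516.4)/EI = 1141/EI
A unit hogging moment at Q produces rotation L₁/(3EI) + L₂/(3EI) = 6/EI.
Slope continuity at Q: θ_0 = M_Q·6/EI, so M_Q = 1141/6 = 190.2 kN·m (hogging).
Span PQ, ΣM about P with M_Q applied at Q: R_Q^{PQ}·9 = 595.4 + 190.2, so R_Q^{PQ} = 87.29 kN and R_P = 198.4 − 87.29 = 111.2 kN.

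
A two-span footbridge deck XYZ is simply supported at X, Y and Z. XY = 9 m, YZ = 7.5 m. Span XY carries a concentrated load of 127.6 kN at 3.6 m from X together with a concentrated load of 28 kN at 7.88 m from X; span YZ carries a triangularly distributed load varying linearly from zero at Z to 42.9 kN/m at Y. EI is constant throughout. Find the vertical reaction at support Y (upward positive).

R_Y = 229.8 kN

Take M_Y as the redundant. Released structure: two simple spans XY and YZ with a hinge at Y.
End slopes at the hinge Y, treating each span as simply supported:
  span XY: point load 127.6 at a = 3.6: Pab(L + a)/(6LEI) = 578.8/EI
  span XY: point load 28 at a = 7.88: Pab(L + a)/(6LEI) = 77.25/EI
  span YZ: triangular load, peak 42.9: w₀L³/(45EI) = 402.2/EI
  relative rotation θ_0 = (656 + 402.2)/EI = 1058/EI
A unit hogging moment at Y produces rotation L₁/(3EI) + L₂/(3EI) = 5.5/EI.
Compatibility: M_Y·(L₁+L₂)/(3EI) = θ_0, giving M_Y = 192.4 kN·m (hogging).
Span XY, ΣM about X with M_Y applied at Y: R_Y^{XY}·9 = 680 + 192.4, so R_Y^{XY} = 96.93 kN and R_X = 155.6 − 96.93 = 58.67 kN.
Span YZ, ΣM about Z: R_Y^{YZ}·7.5 = 804.4 + 192.4, so R_Y^{YZ} = 132.9 kN and R_Z = 160.9 − 132.9 = 27.97 kN.
R_Y = 96.93 + 132.9 = 229.8 kN.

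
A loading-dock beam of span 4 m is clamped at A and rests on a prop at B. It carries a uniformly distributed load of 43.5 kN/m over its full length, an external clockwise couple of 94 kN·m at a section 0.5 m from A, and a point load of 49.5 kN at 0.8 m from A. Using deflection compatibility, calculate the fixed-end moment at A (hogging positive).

Remove the prop at B; the released (primary) structure is a cantilever built in at A.
Primary-structure tip deflection at B by superposition:
  UDL 43.5: wL⁴/(8EI) = 1392/EI
  clockwise couple 94 at a = 0.5: M₀a(2L − a)/(2EI) = 176.2/EI
  point load 49.5 at a = 0.8: Pa²(3L − a)/(6EI) = 59.14/EI
  δ_0 = 1627/EI
Flexibility coefficient — unit upward force at B: δ_{BB} = L³/(3EI) = 21.33/EI.
The prop prevents deflection at B: R_B = δ_0/δ_{BB} = 1627/21.33 = 76.28 kN.
Moment equilibrium about A: M_A = Σ(load moments about A) − R_B·L = 481.6 − 76.28×4 = 176.5 kN·m.

M_A = 176.5 kN·m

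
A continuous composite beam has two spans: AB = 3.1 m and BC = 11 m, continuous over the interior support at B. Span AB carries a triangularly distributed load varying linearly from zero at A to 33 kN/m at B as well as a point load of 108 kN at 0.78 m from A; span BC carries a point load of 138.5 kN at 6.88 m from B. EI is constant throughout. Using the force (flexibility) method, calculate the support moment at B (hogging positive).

Take M_B as the redundant. Released structure: two simple spans AB and BC with a hinge at B.
Rotations at B on the released spans (each span's end-slope, ×1/EI):
  span AB: triangular load, peak 33: w₀L³/(45EI) = 21.85/EI
  span AB: point load 108 at a = 0.78: Pab(L + a)/(6LEI) = 40.77/EI
  span BC: point load 138.5 at a = 6.88: Pab(L + b)/(6LEI) = 899.4/EI
  relative rotation θ_0 = (62.62 + 899.4)/EI = 962/EI
A unit hogging moment at B produces rotation L₁/(3EI) + L₂/(3EI) = 4.7/EI.
Compatibility: M_B·(L₁+L₂)/(3EI) = θ_0, giving M_B = 204.7 kN·m (hogging).

M_B = 204.7 kN·m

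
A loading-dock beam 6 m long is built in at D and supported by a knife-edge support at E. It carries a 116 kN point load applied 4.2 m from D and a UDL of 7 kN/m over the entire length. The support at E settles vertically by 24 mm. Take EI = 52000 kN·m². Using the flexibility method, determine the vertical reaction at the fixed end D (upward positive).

R_D = 94.22 kN

Remove the prop at E; the released (primary) structure is a cantilever built in at D.
Free-end deflection of the primary structure under the applied loading (downward +):
  point load 116 at a = 4.2: Pa²(3L − a)/(6EI) = 4706/EI
  UDL 7: wL⁴/(8EI) = 1134/EI
  δ_0 = 5840/EI
Tip deflection under a unit load at E: L³/(3EI) = 72/EI.
With EI = 52000 kN·m²: δ_0 = 0.11231 m and δ_{EE} = 0.001385 m/kN.
Compatibility — the beam at E must follow the support down by 0.024 m: δ_0 − R_E·δ_{EE} = 0.024, so R_E = (0.11231 − 0.024)/0.001385 = 63.78 kN.
Vertical equilibrium: R_D = ΣP − R_E = 158 − 63.78 = 94.22 kN.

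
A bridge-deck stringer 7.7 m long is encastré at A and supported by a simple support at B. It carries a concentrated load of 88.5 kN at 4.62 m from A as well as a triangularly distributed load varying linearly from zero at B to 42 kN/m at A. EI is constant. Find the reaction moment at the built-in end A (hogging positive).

Release the roller at B. Primary structure: cantilever fixed at A.
Deflection at B on the released cantilever, summing each load's contribution:
  point load 88.5 at a = 4.62: Pa²(3L − a)/(6EI) = 5818/EI
  triangular load, peak 42 at the fixed end: w₀L⁴/(30EI) = 4921/EI
  δ_0 = 10739/EI
Tip deflection under a unit load at B: L³/(3EI) = 152.2/EI.
Compatibility at B: δ_0 − R_B·δ_{BB} = 0, so R_B = 10739/152.2 = 70.57 kN.
Moment equilibrium about A: M_A = Σ(load moments about A) − R_B·L = 823.9 − 70.57×7.7 = 280.5 kN·m.

M_A = 280.5 kN·m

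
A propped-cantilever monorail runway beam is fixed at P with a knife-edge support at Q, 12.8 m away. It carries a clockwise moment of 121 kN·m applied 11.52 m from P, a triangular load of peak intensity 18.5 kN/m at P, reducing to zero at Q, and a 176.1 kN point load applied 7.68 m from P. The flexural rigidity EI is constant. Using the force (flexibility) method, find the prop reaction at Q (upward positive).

R_Q = 113.8 kN

Take the reaction at Q as the redundant and release it; the primary structure is a cantilever fixed at P.
Deflection at Q on the released cantilever, summing each load's contribution:
  clockwise couple 121 at a = 11.52: M₀a(2L − a)/(2EI) = 9813/EI
  triangular load, peak 18.5 at the fixed end: w₀L⁴/(30EI) = 16554/EI
  point load 176.1 at a = 7.68: Pa²(3L − a)/(6EI) = 53180/EI
  δ_0 = 79547/EI
Flexibility coefficient — unit upward force at Q: δ_{QQ} = L³/(3EI) = 699.1/EI.
Compatibility at Q: δ_0 − R_Q·δ_{QQ} = 0, so R_Q = 79547/699.1 = 113.8 kN.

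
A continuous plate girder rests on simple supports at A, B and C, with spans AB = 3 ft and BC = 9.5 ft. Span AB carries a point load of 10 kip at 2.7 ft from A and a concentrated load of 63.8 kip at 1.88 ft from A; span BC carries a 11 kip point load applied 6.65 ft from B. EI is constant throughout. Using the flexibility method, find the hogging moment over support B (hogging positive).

Release continuity at B by inserting a hinge; the redundant is the internal moment M_B. The primary structure is two simply-supported spans AB and BC.
End slopes at the hinge B, treating each span as simply supported:
  span AB: point load 10 at a = 2.7: Pab(L + a)/(6LEI) = 2.565/EI
  span AB: point load 63.8 at a = 1.88: Pab(L + a)/(6LEI) = 36.42/EI
  span BC: point load 11 at a = 6.65: Pab(L + b)/(6LEI) = 45.17/EI
  relative rotation θ_0 = (38.99 + 45.17)/EI = 84.16/EI
A unit hogging moment at B produces rotation L₁/(3EI) + L₂/(3EI) = 4.167/EI.
Slope continuity at B: θ_0 = M_B·4.167/EI, so M_B = 84.16/4.167 = 20.2 kip·ft (hogging).

M_B = 20.2 kip·ft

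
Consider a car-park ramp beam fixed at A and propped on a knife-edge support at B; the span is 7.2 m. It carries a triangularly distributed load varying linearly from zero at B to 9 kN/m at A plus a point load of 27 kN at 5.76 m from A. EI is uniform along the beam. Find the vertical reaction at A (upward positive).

Take the reaction at B as the redundant and release it; the primary structure is a cantilever fixed at A.
Free-end deflection of the primary structure under the applied loading (downward +):
  triangular load, peak 9 at the fixed end: w₀L⁴/(30EI) = 806.2/EI
  point load 27 at a = 5.76: Pa²(3L − a)/(6EI) = 2365/EI
  δ_0 = 3171/EI
Flexibility coefficient — unit upward force at B: δ_{BB} = L³/(3EI) = 124.4/EI.
Compatibility at B: δ_0 − R_B·δ_{BB} = 0, so R_B = 3171/124.4 = 25.49 kN.
Vertical equilibrium: R_A = ΣP − R_B = 59.4 − 25.49 = 33.91 kN.

R_A = 33.91 kN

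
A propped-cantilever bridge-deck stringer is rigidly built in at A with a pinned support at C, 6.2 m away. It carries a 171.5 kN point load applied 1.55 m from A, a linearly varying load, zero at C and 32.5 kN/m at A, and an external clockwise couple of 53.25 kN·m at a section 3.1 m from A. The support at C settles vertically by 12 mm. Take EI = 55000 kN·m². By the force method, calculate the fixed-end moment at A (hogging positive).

Take the reaction at C as the redundant and release it; the primary structure is a cantilever fixed at A.
Free-end deflection of the primary structure under the applied loading (downward +):
  point load 171.5 at a = 1.55: Pa²(3L − a)/(6EI) = 1171/EI
  triangular load, peak 32.5 at the fixed end: w₀L⁴/(30EI) = 1601/EI
  clockwise couple 53.25 at a = 3.1: M₀a(2L − a)/(2EI) = 767.6/EI
  δ_0 = 3539/EI
Tip deflection under a unit load at C: L³/(3EI) = 79.44/EI.
With EI = 55000 kN·m²: δ_0 = 0.064349 m and δ_{CC} = 0.001444 m/kN.
Compatibility — the beam at C must follow the support down by 0.012 m: δ_0 − R_C·δ_{CC} = 0.012, so R_C = (0.064349 − 0.012)/0.001444 = 36.24 kN.
Moment equilibrium about A: M_A = Σ(load moments about A) − R_C·L = 527.3 − 36.24×6.2 = 302.6 kN·m.

M_A = 302.6 kN·m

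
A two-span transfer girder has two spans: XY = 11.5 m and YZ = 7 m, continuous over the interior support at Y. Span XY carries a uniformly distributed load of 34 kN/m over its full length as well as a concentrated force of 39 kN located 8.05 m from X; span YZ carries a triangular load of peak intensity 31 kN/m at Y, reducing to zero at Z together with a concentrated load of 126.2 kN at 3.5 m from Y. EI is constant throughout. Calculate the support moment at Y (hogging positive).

M_Y = 500.1 kN·m

Take M_Y as the redundant. Released structure: two simple spans XY and YZ with a hinge at Y.
End slopes at the hinge Y, treating each span as simply supported:
  span XY: UDL 34: wL³/(24EI) = 2155/EI
  span XY: point load 39 at a = 8.05: Pab(L + a)/(6LEI) = 306.9/EI
  span YZ: triangular load, peak 31: w₀L³/(45EI) = 236.3/EI
  span YZ: point load 126.2 at a = 3.5: Pab(L + b)/(6LEI) = 386.5/EI
  relative rotation θ_0 = (2461 + 622.8)/EI = 3084/EI
A unit hogging moment at Y produces rotation L₁/(3EI) + L₂/(3EI) = 6.167/EI.
Compatibility: M_Y·(L₁+L₂)/(3EI) = θ_0, giving M_Y = 500.1 kN·m (hogging).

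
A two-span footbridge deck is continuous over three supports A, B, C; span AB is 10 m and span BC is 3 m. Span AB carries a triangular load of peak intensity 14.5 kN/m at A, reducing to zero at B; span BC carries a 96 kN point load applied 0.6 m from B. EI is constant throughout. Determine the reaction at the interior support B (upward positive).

Take M_B as the redundant. Released structure: two simple spans AB and BC with a hinge at B.
End slopes at the hinge B, treating each span as simply supported:
  span AB: triangular load, peak 14.5: 7w₀L³/(360EI) = 281.9/EI
  span BC: point load 96 at a = 0.6: Pab(L + b)/(6LEI) = 41.47/EI
  relative rotation θ_0 = (281.9 + 41.47)/EI = 323.4/EI
A unit hogging moment at B produces rotation L₁/(3EI) + L₂/(3EI) = 4.333/EI.
Compatibility: M_B·(L₁+L₂)/(3EI) = θ_0, giving M_B = 74.63 kN·m (hogging).
Span AB, ΣM about A with M_B applied at B: R_B^{AB}·10 = 241.7 + 74.63, so R_B^{AB} = 31.63 kN and R_A = 72.5 − 31.63 = 40.87 kN.
Span BC, ΣM about C: R_B^{BC}·3 = 230.4 + 74.63, so R_B^{BC} = 101.7 kN and R_C = 96 − 101.7 = -5.678 kN.
R_B = 31.63 + 101.7 = 133.3 kN.

R_B = 133.3 kN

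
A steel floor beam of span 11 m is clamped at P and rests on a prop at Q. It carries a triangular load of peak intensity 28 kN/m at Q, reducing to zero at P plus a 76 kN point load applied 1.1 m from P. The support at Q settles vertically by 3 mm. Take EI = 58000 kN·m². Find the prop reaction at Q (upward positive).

R_Q = 85.41 kN

Release the roller at Q. Primary structure: cantilever fixed at P.
Free-end deflection of the primary structure under the applied loading (downward +):
  triangular load, peak 28 at the free end: 11w₀L⁴/(120EI) = 37579/EI
  point load 76 at a = 1.1: Pa²(3L − a)/(6EI) = 488.9/EI
  δ_0 = 38067/EI
Tip deflection under a unit load at Q: L³/(3EI) = 443.7/EI.
With EI = 58000 kN·m²: δ_0 = 0.65634 m and δ_{QQ} = 0.007649 m/kN.
Compatibility — the beam at Q must follow the support down by 0.003 m: δ_0 − R_Q·δ_{QQ} = 0.003, so R_Q = (0.65634 − 0.003)/0.007649 = 85.41 kN.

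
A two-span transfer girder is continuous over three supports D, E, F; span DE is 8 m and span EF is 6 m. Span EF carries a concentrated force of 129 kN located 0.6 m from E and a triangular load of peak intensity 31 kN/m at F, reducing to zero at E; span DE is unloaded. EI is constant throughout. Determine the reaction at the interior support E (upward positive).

Release continuity at E by inserting a hinge; the redundant is the internal moment M_E. The primary structure is two simply-supported spans DE and EF.
Rotations at E on the released spans (each span's end-slope, ×1/EI):
  span EF: point load 129 at a = 0.6: Pab(L + b)/(6LEI) = 132.4/EI
  span EF: triangular load, peak 31: 7w₀L³/(360EI) = 130.2/EI
  relative rotation θ_0 = (0 + 262.6)/EI = 262.6/EI
A unit hogging moment at E produces rotation L₁/(3EI) + L₂/(3EI) = 4.667/EI.
Compatibility: M_E·(L₁+L₂)/(3EI) = θ_0, giving M_E = 56.26 kN·m (hogging).
Span DE, ΣM about D with M_E applied at E: R_E^{DE}·8 = 0 + 56.26, so R_E^{DE} = 7.033 kN and R_D = 0 − 7.033 = -7.033 kN.
Span EF, ΣM about F: R_E^{EF}·6 = 882.6 + 56.26, so R_E^{EF} = 156.5 kN and R_F = 222 − 156.5 = 65.52 kN.
R_E = 7.033 + 156.5 = 163.5 kN.

R_E = 163.5 kN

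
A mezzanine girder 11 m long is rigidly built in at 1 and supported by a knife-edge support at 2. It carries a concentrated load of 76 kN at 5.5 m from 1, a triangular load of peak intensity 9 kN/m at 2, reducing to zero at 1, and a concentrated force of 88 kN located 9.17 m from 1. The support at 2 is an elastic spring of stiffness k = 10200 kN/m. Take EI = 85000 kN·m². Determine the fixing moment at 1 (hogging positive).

Take the reaction at 2 as the redundant and release it; the primary structure is a cantilever fixed at 1.
Free-end deflection of the primary structure under the applied loading (downward +):
  point load 76 at a = 5.5: Pa²(3L − a)/(6EI) = 10537/EI
  triangular load, peak 9 at the free end: 11w₀L⁴/(120EI) = 12079/EI
  point load 88 at a = 9.17: Pa²(3L − a)/(6EI) = 29390/EI
  δ_0 = 52006/EI
Flexibility coefficient — unit upward force at 2: δ_{22} = L³/(3EI) = 443.7/EI.
With EI = 85000 kN·m²: δ_0 = 0.61183 m and δ_{22} = 0.00522 m/kN.
Compatibility — the spring shortens by R_2/k under the reaction it provides: δ_0 − R_2·δ_{22} = R_2/k. With 1/k = 0.000098 m/kN, R_2 = δ_0 / (δ_{22} + 1/k) = 0.61183 / (0.00522 + 0.000098) = 115.1 kN.
Moment equilibrium about 1: M_1 = Σ(load moments about 1) − R_2·L = 1588 − 115.1×11 = 322.3 kN·m.

M_1 = 322.3 kN·m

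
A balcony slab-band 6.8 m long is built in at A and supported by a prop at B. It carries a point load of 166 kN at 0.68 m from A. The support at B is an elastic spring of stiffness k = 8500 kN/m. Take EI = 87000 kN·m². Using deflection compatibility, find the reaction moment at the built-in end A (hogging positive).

Take the reaction at B as the redundant and release it; the primary structure is a cantilever fixed at A.
Free-end deflection of the primary structure under the applied loading (downward +):
  point load 166 at a = 0.68: Pa²(3L − a)/(6EI) = 252.3/EI
Flexibility coefficient — unit upward force at B: δ_{BB} = L³/(3EI) = 104.8/EI.
With EI = 87000 kN·m²: δ_0 = 0.0029 m and δ_{BB} = 0.001205 m/kN.
Compatibility — the spring shortens by R_B/k under the reaction it provides: δ_0 − R_B·δ_{BB} = R_B/k. With 1/k = 0.000118 m/kN, R_B = δ_0 / (δ_{BB} + 1/k) = 0.0029 / (0.001205 + 0.000118) = 2.193 kN.
Moment equilibrium about A: M_A = Σ(load moments about A) − R_B·L = 112.9 − 2.193×6.8 = 97.97 kN·m.

M_A = 97.97 kN·m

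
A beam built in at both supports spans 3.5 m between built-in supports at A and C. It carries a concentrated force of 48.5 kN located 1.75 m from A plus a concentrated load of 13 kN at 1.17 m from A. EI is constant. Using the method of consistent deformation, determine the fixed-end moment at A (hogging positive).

M_A = 27.96 kN·m

Take the two fixed-end moments M_A, M_C as redundants; the released structure is the simple span AC.
On the primary (simply-supported) span, the end slopes from the loading are:
  at A: point load 48.5 at a = 1.75: Pab(L + b)/(6LEI) = 37.13/EI
  at C: point load 48.5 at a = 1.75: Pab(L + a)/(6LEI) = 37.13/EI
  at A: point load 13 at a = 1.17: Pab(L + b)/(6LEI) = 9.839/EI
  at C: point load 13 at a = 1.17: Pab(L + a)/(6LEI) = 7.881/EI
  θ_A0 = 46.97/EI,  θ_C0 = 45.01/EI
Flexibility coefficients: a unit moment at one end gives L/(3EI) there and L/(6EI) at the far end, so f₁₁ = f₂₂ = 1.167/EI and f₁₂ = f₂₁ = 0.5833/EI.
Compatibility — zero rotation at each built-in end:
  1.167 M_A + 0.5833 M_C = 46.97
  0.5833 M_A + 1.167 M_C = 45.01
Solving the pair gives M_A = 27.96 kN·m and M_C = 24.6 kN·m (hogging).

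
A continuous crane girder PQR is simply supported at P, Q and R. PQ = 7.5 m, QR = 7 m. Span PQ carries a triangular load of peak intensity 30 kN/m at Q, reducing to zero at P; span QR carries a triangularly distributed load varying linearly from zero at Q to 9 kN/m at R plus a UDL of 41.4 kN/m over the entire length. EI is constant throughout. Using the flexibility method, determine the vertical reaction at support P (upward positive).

Insert a hinge at Q; M_Q is the redundant, and each span becomes simply supported.
End slopes at the hinge Q, treating each span as simply supported:
  span PQ: triangular load, peak 30: w₀L³/(45EI) = 281.2/EI
  span QR: triangular load, peak 9: 7w₀L³/(360EI) = 60.02/EI
  span QR: UDL 41.4: wL³/(24EI) = 591.7/EI
  relative rotation θ_0 = (281.2 + 651.7)/EI = 933/EI
A unit hogging moment at Q produces rotation L₁/(3EI) + L₂/(3EI) = 4.833/EI.
Compatibility: M_Q·(L₁+L₂)/(3EI) = θ_0, giving M_Q = 193 kN·m (hogging).
Span PQ, ΣM about P with M_Q applied at Q: R_Q^{PQ}·7.5 = 562.5 + 193, so R_Q^{PQ} = 100.7 kN and R_P = 112.5 − 100.7 = 11.76 kN.

R_P = 11.76 kN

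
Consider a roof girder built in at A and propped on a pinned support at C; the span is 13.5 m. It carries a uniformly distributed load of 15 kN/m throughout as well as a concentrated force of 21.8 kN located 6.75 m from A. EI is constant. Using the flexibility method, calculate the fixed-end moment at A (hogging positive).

Remove the prop at C; the released (primary) structure is a cantilever built in at A.
Primary-structure tip deflection at C by superposition:
  UDL 15: wL⁴/(8EI) = 62278/EI
  point load 21.8 at a = 6.75: Pa²(3L − a)/(6EI) = 5587/EI
  δ_0 = 67865/EI
Tip deflection under a unit load at C: L³/(3EI) = 820.1/EI.
The prop prevents deflection at C: R_C = δ_0/δ_{CC} = 67865/820.1 = 82.75 kN.
Moment equilibrium about A: M_A = Σ(load moments about A) − R_C·L = 1514 − 82.75×13.5 = 396.9 kN·m.

M_A = 396.9 kN·m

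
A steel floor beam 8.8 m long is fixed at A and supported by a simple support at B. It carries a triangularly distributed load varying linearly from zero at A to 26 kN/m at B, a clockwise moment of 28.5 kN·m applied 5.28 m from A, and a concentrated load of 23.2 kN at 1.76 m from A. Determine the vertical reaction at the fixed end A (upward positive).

Take the reaction at B as the redundant and release it; the primary structure is a cantilever fixed at A.
Deflection at B on the released cantilever, summing each load's contribution:
  triangular load, peak 26 at the free end: 11w₀L⁴/(120EI) = 14293/EI
  clockwise couple 28.5 at a = 5.28: M₀a(2L − a)/(2EI) = 927/EI
  point load 23.2 at a = 1.76: Pa²(3L − a)/(6EI) = 295.1/EI
  δ_0 = 15515/EI
Tip deflection under a unit load at B: L³/(3EI) = 227.2/EI.
The prop prevents deflection at B: R_B = δ_0/δ_{BB} = 15515/227.2 = 68.3 kN.
Vertical equilibrium: R_A = ΣP − R_B = 137.6 − 68.3 = 69.3 kN.

R_A = 69.3 kN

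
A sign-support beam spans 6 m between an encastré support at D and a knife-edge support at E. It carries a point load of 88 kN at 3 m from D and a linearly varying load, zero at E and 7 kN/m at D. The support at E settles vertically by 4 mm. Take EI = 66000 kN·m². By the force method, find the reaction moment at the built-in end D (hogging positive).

Remove the prop at E; the released (primary) structure is a cantilever built in at D.
Downward deflection at the released point E due to the loads:
  point load 88 at a = 3: Pa²(3L − a)/(6EI) = 1980/EI
  triangular load, peak 7 at the fixed end: w₀L⁴/(30EI) = 302.4/EI
  δ_0 = 2282/EI
Tip deflection under a unit load at E: L³/(3EI) = 72/EI.
With EI = 66000 kN·m²: δ_0 = 0.034582 m and δ_{EE} = 0.001091 m/kN.
Compatibility — the beam at E must follow the support down by 0.004 m: δ_0 − R_E·δ_{EE} = 0.004, so R_E = (0.034582 − 0.004)/0.001091 = 28.03 kN.
Moment equilibrium about D: M_D = Σ(load moments about D) − R_E·L = 306 − 28.03×6 = 137.8 kN·m.

M_D = 137.8 kN·m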